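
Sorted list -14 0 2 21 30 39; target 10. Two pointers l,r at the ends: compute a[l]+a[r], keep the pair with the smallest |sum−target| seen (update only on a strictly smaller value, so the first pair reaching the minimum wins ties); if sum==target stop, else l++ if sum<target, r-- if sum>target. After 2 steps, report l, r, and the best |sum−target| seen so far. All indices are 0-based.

[0,5] -14+39=25 d=15 * → r--
[0,4] -14+30=16 d=6 * → r--

l=0, r=3, best |Δ|=6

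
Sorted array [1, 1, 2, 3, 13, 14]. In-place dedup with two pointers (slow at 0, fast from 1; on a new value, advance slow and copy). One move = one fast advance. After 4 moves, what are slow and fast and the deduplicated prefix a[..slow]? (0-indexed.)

slow=3, fast=5, prefix=[1, 2, 3, 13]

(s=0,f=1) a[fast]=1=a[slow] dup → fast++
(s=0,f=2) a[fast]=2≠a[slow]=1 write a[1]=2 → slow++,fast++
(s=1,f=3) a[fast]=3≠a[slow]=2 write a[2]=3 → slow++,fast++
(s=2,f=4) a[fast]=13≠a[slow]=3 write a[3]=13 → slow++,fast++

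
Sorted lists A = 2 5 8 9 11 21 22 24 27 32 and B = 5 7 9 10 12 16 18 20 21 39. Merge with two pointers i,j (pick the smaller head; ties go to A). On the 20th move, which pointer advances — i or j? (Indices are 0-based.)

j

[i=0,j=0] A[i]=2<=B[j]=5 take 2 → i++
[i=1,j=0] A[i]=5<=B[j]=5 take 5 → i++
[i=2,j=0] A[i]=8>B[j]=5 take 5 → j++
[i=2,j=1] A[i]=8>B[j]=7 take 7 → j++
[i=2,j=2] A[i]=8<=B[j]=9 take 8 → i++
[i=3,j=2] A[i]=9<=B[j]=9 take 9 → i++
[i=4,j=2] A[i]=11>B[j]=9 take 9 → j++
[i=4,j=3] A[i]=11>B[j]=10 take 10 → j++
[i=4,j=4] A[i]=11<=B[j]=12 take 11 → i++
[i=5,j=4] A[i]=21>B[j]=12 take 12 → j++
[i=5,j=5] A[i]=21>B[j]=16 take 16 → j++
[i=5,j=6] A[i]=21>B[j]=18 take 18 → j++
[i=5,j=7] A[i]=21>B[j]=20 take 20 → j++
[i=5,j=8] A[i]=21<=B[j]=21 take 21 → i++
[i=6,j=8] A[i]=22>B[j]=21 take 21 → j++
[i=6,j=9] A[i]=22<=B[j]=39 take 22 → i++
[i=7,j=9] A[i]=24<=B[j]=39 take 24 → i++
[i=8,j=9] A[i]=27<=B[j]=39 take 27 → i++
[i=9,j=9] A[i]=32<=B[j]=39 take 32 → i++
[i=10,j=9] A done, take B[j]=39 → j++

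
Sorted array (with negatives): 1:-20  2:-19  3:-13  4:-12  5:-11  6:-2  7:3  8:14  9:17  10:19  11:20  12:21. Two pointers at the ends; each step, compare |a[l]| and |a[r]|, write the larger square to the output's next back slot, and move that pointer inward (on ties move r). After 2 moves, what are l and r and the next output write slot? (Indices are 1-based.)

l=1, r=10, next write slot=10

l=1 r=12: |-20|<=|21| out[12]=441, r--
l=1 r=11: |-20|<=|20| out[11]=400, r--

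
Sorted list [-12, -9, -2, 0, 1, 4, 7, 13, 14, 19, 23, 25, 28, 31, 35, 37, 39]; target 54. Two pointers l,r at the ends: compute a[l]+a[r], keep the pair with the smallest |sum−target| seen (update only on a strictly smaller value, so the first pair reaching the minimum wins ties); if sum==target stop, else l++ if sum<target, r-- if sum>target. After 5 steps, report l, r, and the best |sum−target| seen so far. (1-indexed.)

[1,17] -12+39=27 d=27 * → l++
[2,17] -9+39=30 d=24 * → l++
[3,17] -2+39=37 d=17 * → l++
[4,17] 0+39=39 d=15 * → l++
[5,17] 1+39=40 d=14 * → l++

l=6, r=17, best |Δ|=14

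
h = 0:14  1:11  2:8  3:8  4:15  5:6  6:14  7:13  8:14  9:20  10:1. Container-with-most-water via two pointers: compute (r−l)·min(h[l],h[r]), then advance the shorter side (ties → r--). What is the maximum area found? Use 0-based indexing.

max area = 126

[0,10] min(14,1)*10=10 best=10 * → r--
[0,9] min(14,20)*9=126 best=126 * → l++
[1,9] min(11,20)*8=88 best=126 → l++
[2,9] min(8,20)*7=56 best=126 → l++
[3,9] min(8,20)*6=48 best=126 → l++
[4,9] min(15,20)*5=75 best=126 → l++
[5,9] min(6,20)*4=24 best=126 → l++
[6,9] min(14,20)*3=42 best=126 → l++
[7,9] min(13,20)*2=26 best=126 → l++
[8,9] min(14,20)*1=14 best=126 → l++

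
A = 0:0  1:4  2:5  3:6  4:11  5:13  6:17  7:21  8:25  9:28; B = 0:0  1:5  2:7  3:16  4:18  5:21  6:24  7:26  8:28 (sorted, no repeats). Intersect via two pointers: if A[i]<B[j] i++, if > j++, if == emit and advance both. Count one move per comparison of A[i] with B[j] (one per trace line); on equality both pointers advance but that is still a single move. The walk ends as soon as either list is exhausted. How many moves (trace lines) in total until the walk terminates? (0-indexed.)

[i=0,j=0] 0==0 emit → i++,j++
[i=1,j=1] 4<5 → i++
[i=2,j=1] 5==5 emit → i++,j++
[i=3,j=2] 6<7 → i++
[i=4,j=2] 11>7 → j++
[i=4,j=3] 11<16 → i++
[i=5,j=3] 13<16 → i++
[i=6,j=3] 17>16 → j++
[i=6,j=4] 17<18 → i++
[i=7,j=4] 21>18 → j++
[i=7,j=5] 21==21 emit → i++,j++
[i=8,j=6] 25>24 → j++
[i=8,j=7] 25<26 → i++
[i=9,j=7] 28>26 → j++
[i=9,j=8] 28==28 emit → i++,j++

15 moves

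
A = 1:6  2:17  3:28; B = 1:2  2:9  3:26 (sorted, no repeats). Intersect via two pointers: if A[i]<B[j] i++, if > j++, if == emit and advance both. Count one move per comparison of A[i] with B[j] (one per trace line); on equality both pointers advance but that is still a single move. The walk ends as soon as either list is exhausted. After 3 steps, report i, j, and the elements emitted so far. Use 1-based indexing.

i=2, j=3, emitted=[]

i=1 j=1: 6>2, j++
i=1 j=2: 6<9, i++
i=2 j=2: 17>9, j++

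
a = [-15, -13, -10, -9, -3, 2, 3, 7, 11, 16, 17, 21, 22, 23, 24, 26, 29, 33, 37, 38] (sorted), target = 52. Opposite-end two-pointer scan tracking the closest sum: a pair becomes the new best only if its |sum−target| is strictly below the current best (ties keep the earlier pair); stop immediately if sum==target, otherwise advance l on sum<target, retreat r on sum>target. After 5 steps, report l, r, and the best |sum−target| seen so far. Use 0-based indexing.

l=0 r=19: -15+38=23 d=29 *, l++
l=1 r=19: -13+38=25 d=27 *, l++
l=2 r=19: -10+38=28 d=24 *, l++
l=3 r=19: -9+38=29 d=23 *, l++
l=4 r=19: -3+38=35 d=17 *, l++

l=5, r=19, best |Δ|=17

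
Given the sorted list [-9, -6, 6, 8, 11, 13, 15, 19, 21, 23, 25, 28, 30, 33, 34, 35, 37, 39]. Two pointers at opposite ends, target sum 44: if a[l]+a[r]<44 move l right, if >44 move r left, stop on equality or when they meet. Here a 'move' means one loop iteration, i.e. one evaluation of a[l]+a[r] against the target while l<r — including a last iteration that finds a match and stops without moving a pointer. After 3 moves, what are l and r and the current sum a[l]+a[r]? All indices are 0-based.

l=2, r=16, sum=43

l=0 r=17: -9+39=30 <44, l++
l=1 r=17: -6+39=33 <44, l++
l=2 r=17: 6+39=45 >44, r--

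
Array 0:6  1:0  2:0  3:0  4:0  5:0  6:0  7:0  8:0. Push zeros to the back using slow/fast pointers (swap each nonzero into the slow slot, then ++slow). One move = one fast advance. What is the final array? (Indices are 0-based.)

slow=0 fast=0: a[fast]=6≠0 swap→a[0]=6, slow++,fast++
slow=1 fast=1: a[fast]=0, fast++
slow=1 fast=2: a[fast]=0, fast++
slow=1 fast=3: a[fast]=0, fast++
slow=1 fast=4: a[fast]=0, fast++
slow=1 fast=5: a[fast]=0, fast++
slow=1 fast=6: a[fast]=0, fast++
slow=1 fast=7: a[fast]=0, fast++
slow=1 fast=8: a[fast]=0, fast++

[6, 0, 0, 0, 0, 0, 0, 0, 0]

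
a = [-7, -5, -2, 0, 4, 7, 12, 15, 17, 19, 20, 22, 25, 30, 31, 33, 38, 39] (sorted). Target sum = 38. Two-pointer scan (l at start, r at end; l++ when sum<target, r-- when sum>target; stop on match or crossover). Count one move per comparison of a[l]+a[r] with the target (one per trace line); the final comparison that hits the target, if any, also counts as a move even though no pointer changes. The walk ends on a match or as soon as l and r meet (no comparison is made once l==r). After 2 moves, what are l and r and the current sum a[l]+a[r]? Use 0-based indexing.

[0,17] -7+39=32 <38 → l++
[1,17] -5+39=34 <38 → l++

l=2, r=17, sum=37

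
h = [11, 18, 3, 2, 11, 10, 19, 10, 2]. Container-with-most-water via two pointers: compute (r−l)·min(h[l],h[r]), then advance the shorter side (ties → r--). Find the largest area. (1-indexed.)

max area = 90

l=1 r=9: min(11,2)*8=16 best=16 *, r--
l=1 r=8: min(11,10)*7=70 best=70 *, r--
l=1 r=7: min(11,19)*6=66 best=70, l++
l=2 r=7: min(18,19)*5=90 best=90 *, l++
l=3 r=7: min(3,19)*4=12 best=90, l++
l=4 r=7: min(2,19)*3=6 best=90, l++
l=5 r=7: min(11,19)*2=22 best=90, l++
l=6 r=7: min(10,19)*1=10 best=90, l++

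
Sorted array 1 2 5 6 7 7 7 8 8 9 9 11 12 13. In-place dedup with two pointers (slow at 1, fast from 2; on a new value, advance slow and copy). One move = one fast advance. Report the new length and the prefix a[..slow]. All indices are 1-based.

slow=1 fast=2: a[fast]=2≠a[slow]=1 write a[2]=2, slow++,fast++
slow=2 fast=3: a[fast]=5≠a[slow]=2 write a[3]=5, slow++,fast++
slow=3 fast=4: a[fast]=6≠a[slow]=5 write a[4]=6, slow++,fast++
slow=4 fast=5: a[fast]=7≠a[slow]=6 write a[5]=7, slow++,fast++
slow=5 fast=6: a[fast]=7=a[slow] dup, fast++
slow=5 fast=7: a[fast]=7=a[slow] dup, fast++
slow=5 fast=8: a[fast]=8≠a[slow]=7 write a[6]=8, slow++,fast++
slow=6 fast=9: a[fast]=8=a[slow] dup, fast++
slow=6 fast=10: a[fast]=9≠a[slow]=8 write a[7]=9, slow++,fast++
slow=7 fast=11: a[fast]=9=a[slow] dup, fast++
slow=7 fast=12: a[fast]=11≠a[slow]=9 write a[8]=11, slow++,fast++
slow=8 fast=13: a[fast]=12≠a[slow]=11 write a[9]=12, slow++,fast++
slow=9 fast=14: a[fast]=13≠a[slow]=12 write a[10]=13, slow++,fast++

length 10; prefix = [1, 2, 5, 6, 7, 8, 9, 11, 12, 13]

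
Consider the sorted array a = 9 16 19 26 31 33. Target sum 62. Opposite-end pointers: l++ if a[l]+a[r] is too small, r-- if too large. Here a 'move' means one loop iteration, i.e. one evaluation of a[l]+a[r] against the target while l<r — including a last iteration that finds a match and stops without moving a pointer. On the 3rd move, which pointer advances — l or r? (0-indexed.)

l=0 r=5: 9+33=42 <62, l++
l=1 r=5: 16+33=49 <62, l++
l=2 r=5: 19+33=52 <62, l++

l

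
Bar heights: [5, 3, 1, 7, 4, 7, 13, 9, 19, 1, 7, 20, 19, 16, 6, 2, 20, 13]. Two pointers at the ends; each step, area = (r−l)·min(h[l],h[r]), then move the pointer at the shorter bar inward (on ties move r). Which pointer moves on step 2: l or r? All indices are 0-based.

l

[0,17] min(5,13)*17=85 best=85 * → l++
[1,17] min(3,13)*16=48 best=85 → l++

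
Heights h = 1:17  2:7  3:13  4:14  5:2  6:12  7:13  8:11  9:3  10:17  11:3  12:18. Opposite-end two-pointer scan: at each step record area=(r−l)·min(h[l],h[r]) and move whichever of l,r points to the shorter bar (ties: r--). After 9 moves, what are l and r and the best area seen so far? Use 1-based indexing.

l=10, r=12, best area=187

[1,12] min(17,18)*11=187 best=187 * → l++
[2,12] min(7,18)*10=70 best=187 → l++
[3,12] min(13,18)*9=117 best=187 → l++
[4,12] min(14,18)*8=112 best=187 → l++
[5,12] min(2,18)*7=14 best=187 → l++
[6,12] min(12,18)*6=72 best=187 → l++
[7,12] min(13,18)*5=65 best=187 → l++
[8,12] min(11,18)*4=44 best=187 → l++
[9,12] min(3,18)*3=9 best=187 → l++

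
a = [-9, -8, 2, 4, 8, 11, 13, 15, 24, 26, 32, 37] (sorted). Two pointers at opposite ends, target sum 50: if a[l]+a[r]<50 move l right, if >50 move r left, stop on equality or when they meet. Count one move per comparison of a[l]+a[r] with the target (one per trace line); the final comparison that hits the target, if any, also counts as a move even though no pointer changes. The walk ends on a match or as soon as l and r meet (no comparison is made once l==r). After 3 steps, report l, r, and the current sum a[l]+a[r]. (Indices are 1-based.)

l=1 r=12: -9+37=28 <50, l++
l=2 r=12: -8+37=29 <50, l++
l=3 r=12: 2+37=39 <50, l++

l=4, r=12, sum=41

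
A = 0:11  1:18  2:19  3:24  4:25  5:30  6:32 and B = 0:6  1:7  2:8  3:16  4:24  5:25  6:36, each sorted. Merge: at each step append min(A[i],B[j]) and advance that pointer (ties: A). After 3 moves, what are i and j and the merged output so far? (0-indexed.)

i=0 j=0: A[i]=11>B[j]=6 take 6, j++
i=0 j=1: A[i]=11>B[j]=7 take 7, j++
i=0 j=2: A[i]=11>B[j]=8 take 8, j++

i=0, j=3, merged so far=[6, 7, 8]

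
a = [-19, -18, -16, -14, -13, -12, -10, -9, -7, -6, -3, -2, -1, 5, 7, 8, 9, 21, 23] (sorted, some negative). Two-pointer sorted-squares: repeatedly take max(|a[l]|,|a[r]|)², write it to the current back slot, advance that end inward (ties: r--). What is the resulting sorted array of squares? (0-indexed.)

[0,18] |-19|<=|23| out[18]=529 → r--
[0,17] |-19|<=|21| out[17]=441 → r--
[0,16] |-19|>|9| out[16]=361 → l++
[1,16] |-18|>|9| out[15]=324 → l++
[2,16] |-16|>|9| out[14]=256 → l++
[3,16] |-14|>|9| out[13]=196 → l++
[4,16] |-13|>|9| out[12]=169 → l++
[5,16] |-12|>|9| out[11]=144 → l++
[6,16] |-10|>|9| out[10]=100 → l++
[7,16] |-9|<=|9| out[9]=81 → r--
[7,15] |-9|>|8| out[8]=81 → l++
[8,15] |-7|<=|8| out[7]=64 → r--
[8,14] |-7|<=|7| out[6]=49 → r--
[8,13] |-7|>|5| out[5]=49 → l++
[9,13] |-6|>|5| out[4]=36 → l++
[10,13] |-3|<=|5| out[3]=25 → r--
[10,12] |-3|>|-1| out[2]=9 → l++
[11,12] |-2|>|-1| out[1]=4 → l++
[12,12] |-1|<=|-1| out[0]=1 → r--

[1, 4, 9, 25, 36, 49, 49, 64, 81, 81, 100, 144, 169, 196, 256, 324, 361, 441, 529]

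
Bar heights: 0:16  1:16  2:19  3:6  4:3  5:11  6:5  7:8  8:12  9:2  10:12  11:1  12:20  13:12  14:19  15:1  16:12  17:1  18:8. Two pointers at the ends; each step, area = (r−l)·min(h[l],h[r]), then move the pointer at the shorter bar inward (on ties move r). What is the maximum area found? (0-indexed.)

l=0 r=18: min(16,8)*18=144 best=144 *, r--
l=0 r=17: min(16,1)*17=17 best=144, r--
l=0 r=16: min(16,12)*16=192 best=192 *, r--
l=0 r=15: min(16,1)*15=15 best=192, r--
l=0 r=14: min(16,19)*14=224 best=224 *, l++
l=1 r=14: min(16,19)*13=208 best=224, l++
l=2 r=14: min(19,19)*12=228 best=228 *, r--
l=2 r=13: min(19,12)*11=132 best=228, r--
l=2 r=12: min(19,20)*10=190 best=228, l++
l=3 r=12: min(6,20)*9=54 best=228, l++
l=4 r=12: min(3,20)*8=24 best=228, l++
l=5 r=12: min(11,20)*7=77 best=228, l++
l=6 r=12: min(5,20)*6=30 best=228, l++
l=7 r=12: min(8,20)*5=40 best=228, l++
l=8 r=12: min(12,20)*4=48 best=228, l++
l=9 r=12: min(2,20)*3=6 best=228, l++
l=10 r=12: min(12,20)*2=24 best=228, l++
l=11 r=12: min(1,20)*1=1 best=228, l++

max area = 228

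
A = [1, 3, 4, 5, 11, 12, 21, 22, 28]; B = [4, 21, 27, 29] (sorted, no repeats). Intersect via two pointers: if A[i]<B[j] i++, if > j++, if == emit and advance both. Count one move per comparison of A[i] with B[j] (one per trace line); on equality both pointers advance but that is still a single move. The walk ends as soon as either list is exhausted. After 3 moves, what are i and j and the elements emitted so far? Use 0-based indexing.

i=3, j=1, emitted=[4]

[i=0,j=0] 1<4 → i++
[i=1,j=0] 3<4 → i++
[i=2,j=0] 4==4 emit → i++,j++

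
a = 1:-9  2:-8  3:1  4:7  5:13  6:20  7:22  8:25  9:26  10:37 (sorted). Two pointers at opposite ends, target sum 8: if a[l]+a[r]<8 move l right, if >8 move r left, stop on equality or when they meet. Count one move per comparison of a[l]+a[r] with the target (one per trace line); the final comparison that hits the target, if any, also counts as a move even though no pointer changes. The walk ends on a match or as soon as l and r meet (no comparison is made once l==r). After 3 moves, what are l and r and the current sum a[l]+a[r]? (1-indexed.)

l=1, r=7, sum=13

l=1 r=10: -9+37=28 >8, r--
l=1 r=9: -9+26=17 >8, r--
l=1 r=8: -9+25=16 >8, r--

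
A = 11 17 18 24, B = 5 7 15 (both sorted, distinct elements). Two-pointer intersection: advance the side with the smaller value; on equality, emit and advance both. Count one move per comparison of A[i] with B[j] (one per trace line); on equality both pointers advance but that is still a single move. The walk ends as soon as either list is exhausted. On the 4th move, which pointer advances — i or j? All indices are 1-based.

j

i=1 j=1: 11>5, j++
i=1 j=2: 11>7, j++
i=1 j=3: 11<15, i++
i=2 j=3: 17>15, j++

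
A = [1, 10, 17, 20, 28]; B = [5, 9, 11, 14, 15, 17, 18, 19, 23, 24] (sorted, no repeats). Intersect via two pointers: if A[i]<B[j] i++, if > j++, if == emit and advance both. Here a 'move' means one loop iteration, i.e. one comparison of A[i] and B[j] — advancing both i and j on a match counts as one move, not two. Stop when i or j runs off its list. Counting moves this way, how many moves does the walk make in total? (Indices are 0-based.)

[i=0,j=0] 1<5 → i++
[i=1,j=0] 10>5 → j++
[i=1,j=1] 10>9 → j++
[i=1,j=2] 10<11 → i++
[i=2,j=2] 17>11 → j++
[i=2,j=3] 17>14 → j++
[i=2,j=4] 17>15 → j++
[i=2,j=5] 17==17 emit → i++,j++
[i=3,j=6] 20>18 → j++
[i=3,j=7] 20>19 → j++
[i=3,j=8] 20<23 → i++
[i=4,j=8] 28>23 → j++
[i=4,j=9] 28>24 → j++

13 moves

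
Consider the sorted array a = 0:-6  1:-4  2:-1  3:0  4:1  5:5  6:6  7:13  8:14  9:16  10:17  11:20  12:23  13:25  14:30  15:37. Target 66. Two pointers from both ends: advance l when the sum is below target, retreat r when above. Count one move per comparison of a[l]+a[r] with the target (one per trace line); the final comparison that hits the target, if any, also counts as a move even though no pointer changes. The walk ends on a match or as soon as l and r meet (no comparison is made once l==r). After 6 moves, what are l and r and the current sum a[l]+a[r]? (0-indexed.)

l=6, r=15, sum=43

l=0 r=15: -6+37=31 <66, l++
l=1 r=15: -4+37=33 <66, l++
l=2 r=15: -1+37=36 <66, l++
l=3 r=15: 0+37=37 <66, l++
l=4 r=15: 1+37=38 <66, l++
l=5 r=15: 5+37=42 <66, l++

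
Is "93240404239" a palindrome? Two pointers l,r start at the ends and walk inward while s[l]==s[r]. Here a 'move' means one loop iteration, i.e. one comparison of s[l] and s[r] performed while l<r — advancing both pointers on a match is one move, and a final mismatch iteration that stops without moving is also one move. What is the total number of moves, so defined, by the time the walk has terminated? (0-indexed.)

l=0 r=10: '9'=='9', l++,r--
l=1 r=9: '3'=='3', l++,r--
l=2 r=8: '2'=='2', l++,r--
l=3 r=7: '4'=='4', l++,r--
l=4 r=6: '0'=='0', l++,r--

5 moves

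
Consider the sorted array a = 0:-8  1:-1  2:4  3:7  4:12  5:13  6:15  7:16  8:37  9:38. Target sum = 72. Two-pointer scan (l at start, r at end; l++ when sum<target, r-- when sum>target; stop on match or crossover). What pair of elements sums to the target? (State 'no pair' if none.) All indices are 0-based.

no pair

[0,9] -8+38=30 <72 → l++
[1,9] -1+38=37 <72 → l++
[2,9] 4+38=42 <72 → l++
[3,9] 7+38=45 <72 → l++
[4,9] 12+38=50 <72 → l++
[5,9] 13+38=51 <72 → l++
[6,9] 15+38=53 <72 → l++
[7,9] 16+38=54 <72 → l++
[8,9] 37+38=75 >72 → r--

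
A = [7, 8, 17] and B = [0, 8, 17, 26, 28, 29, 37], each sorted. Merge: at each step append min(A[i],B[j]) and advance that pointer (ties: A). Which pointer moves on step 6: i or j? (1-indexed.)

i=1 j=1: A[i]=7>B[j]=0 take 0, j++
i=1 j=2: A[i]=7<=B[j]=8 take 7, i++
i=2 j=2: A[i]=8<=B[j]=8 take 8, i++
i=3 j=2: A[i]=17>B[j]=8 take 8, j++
i=3 j=3: A[i]=17<=B[j]=17 take 17, i++
i=4 j=3: A done, take B[j]=17, j++

j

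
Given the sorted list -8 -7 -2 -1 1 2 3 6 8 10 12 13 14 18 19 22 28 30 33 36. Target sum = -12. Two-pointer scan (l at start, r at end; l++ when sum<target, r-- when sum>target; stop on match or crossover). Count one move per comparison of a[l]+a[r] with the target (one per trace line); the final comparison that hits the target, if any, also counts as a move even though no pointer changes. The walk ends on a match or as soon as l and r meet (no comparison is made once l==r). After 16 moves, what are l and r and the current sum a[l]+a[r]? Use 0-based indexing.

l=0, r=3, sum=-9

[0,19] -8+36=28 >-12 → r--
[0,18] -8+33=25 >-12 → r--
[0,17] -8+30=22 >-12 → r--
[0,16] -8+28=20 >-12 → r--
[0,15] -8+22=14 >-12 → r--
[0,14] -8+19=11 >-12 → r--
[0,13] -8+18=10 >-12 → r--
[0,12] -8+14=6 >-12 → r--
[0,11] -8+13=5 >-12 → r--
[0,10] -8+12=4 >-12 → r--
[0,9] -8+10=2 >-12 → r--
[0,8] -8+8=0 >-12 → r--
[0,7] -8+6=-2 >-12 → r--
[0,6] -8+3=-5 >-12 → r--
[0,5] -8+2=-6 >-12 → r--
[0,4] -8+1=-7 >-12 → r--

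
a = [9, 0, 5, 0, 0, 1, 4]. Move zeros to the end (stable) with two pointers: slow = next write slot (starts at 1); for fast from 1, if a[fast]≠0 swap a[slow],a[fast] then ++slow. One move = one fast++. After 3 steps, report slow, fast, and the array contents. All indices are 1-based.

(s=1,f=1) a[fast]=9≠0 swap→a[1]=9 → slow++,fast++
(s=2,f=2) a[fast]=0 → fast++
(s=2,f=3) a[fast]=5≠0 swap→a[2]=5 → slow++,fast++

slow=3, fast=4, a=[9, 5, 0, 0, 0, 1, 4]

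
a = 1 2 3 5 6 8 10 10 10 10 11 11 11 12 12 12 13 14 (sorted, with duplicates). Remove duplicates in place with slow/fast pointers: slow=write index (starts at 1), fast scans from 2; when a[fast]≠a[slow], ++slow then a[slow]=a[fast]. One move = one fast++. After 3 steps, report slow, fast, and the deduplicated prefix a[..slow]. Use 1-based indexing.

(s=1,f=2) a[fast]=2≠a[slow]=1 write a[2]=2 → slow++,fast++
(s=2,f=3) a[fast]=3≠a[slow]=2 write a[3]=3 → slow++,fast++
(s=3,f=4) a[fast]=5≠a[slow]=3 write a[4]=5 → slow++,fast++

slow=4, fast=5, prefix=[1, 2, 3, 5]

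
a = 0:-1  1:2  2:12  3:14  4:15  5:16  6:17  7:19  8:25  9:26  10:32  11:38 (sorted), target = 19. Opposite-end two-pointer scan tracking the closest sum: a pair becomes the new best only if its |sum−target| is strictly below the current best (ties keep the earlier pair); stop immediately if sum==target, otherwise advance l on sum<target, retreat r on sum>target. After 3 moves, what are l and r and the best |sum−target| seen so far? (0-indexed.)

l=0, r=8, best |Δ|=6

[0,11] -1+38=37 d=18 * → r--
[0,10] -1+32=31 d=12 * → r--
[0,9] -1+26=25 d=6 * → r--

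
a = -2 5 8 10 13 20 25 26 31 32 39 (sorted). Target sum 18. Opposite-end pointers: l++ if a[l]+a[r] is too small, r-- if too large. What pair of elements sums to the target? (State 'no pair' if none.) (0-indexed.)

l=0 r=10: -2+39=37 >18, r--
l=0 r=9: -2+32=30 >18, r--
l=0 r=8: -2+31=29 >18, r--
l=0 r=7: -2+26=24 >18, r--
l=0 r=6: -2+25=23 >18, r--
l=0 r=5: -2+20=18, found

(-2, 20)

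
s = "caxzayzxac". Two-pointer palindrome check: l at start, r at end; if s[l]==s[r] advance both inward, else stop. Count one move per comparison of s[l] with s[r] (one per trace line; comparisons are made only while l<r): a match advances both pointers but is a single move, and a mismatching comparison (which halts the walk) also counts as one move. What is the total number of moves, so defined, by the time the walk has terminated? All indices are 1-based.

5 moves

[1,10] 'c'=='c' → l++,r--
[2,9] 'a'=='a' → l++,r--
[3,8] 'x'=='x' → l++,r--
[4,7] 'z'=='z' → l++,r--
[5,6] 'a'!='y' → stop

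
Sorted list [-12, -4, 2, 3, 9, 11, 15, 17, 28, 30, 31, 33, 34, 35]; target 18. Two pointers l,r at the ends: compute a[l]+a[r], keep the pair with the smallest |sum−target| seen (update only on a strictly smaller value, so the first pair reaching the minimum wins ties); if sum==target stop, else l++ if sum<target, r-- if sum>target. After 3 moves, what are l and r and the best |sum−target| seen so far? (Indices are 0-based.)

l=0 r=13: -12+35=23 d=5 *, r--
l=0 r=12: -12+34=22 d=4 *, r--
l=0 r=11: -12+33=21 d=3 *, r--

l=0, r=10, best |Δ|=3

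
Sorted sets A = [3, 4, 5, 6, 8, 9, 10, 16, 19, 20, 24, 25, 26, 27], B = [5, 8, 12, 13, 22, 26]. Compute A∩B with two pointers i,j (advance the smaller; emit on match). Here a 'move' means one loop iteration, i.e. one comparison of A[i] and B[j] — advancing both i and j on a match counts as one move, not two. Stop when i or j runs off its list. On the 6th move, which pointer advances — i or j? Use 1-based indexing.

[i=1,j=1] 3<5 → i++
[i=2,j=1] 4<5 → i++
[i=3,j=1] 5==5 emit → i++,j++
[i=4,j=2] 6<8 → i++
[i=5,j=2] 8==8 emit → i++,j++
[i=6,j=3] 9<12 → i++

i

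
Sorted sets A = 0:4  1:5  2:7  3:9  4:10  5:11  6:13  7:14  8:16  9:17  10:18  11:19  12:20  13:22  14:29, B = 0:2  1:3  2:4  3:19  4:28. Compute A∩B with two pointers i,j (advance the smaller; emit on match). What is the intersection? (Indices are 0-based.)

intersection = [4, 19]

[i=0,j=0] 4>2 → j++
[i=0,j=1] 4>3 → j++
[i=0,j=2] 4==4 emit → i++,j++
[i=1,j=3] 5<19 → i++
[i=2,j=3] 7<19 → i++
[i=3,j=3] 9<19 → i++
[i=4,j=3] 10<19 → i++
[i=5,j=3] 11<19 → i++
[i=6,j=3] 13<19 → i++
[i=7,j=3] 14<19 → i++
[i=8,j=3] 16<19 → i++
[i=9,j=3] 17<19 → i++
[i=10,j=3] 18<19 → i++
[i=11,j=3] 19==19 emit → i++,j++
[i=12,j=4] 20<28 → i++
[i=13,j=4] 22<28 → i++
[i=14,j=4] 29>28 → j++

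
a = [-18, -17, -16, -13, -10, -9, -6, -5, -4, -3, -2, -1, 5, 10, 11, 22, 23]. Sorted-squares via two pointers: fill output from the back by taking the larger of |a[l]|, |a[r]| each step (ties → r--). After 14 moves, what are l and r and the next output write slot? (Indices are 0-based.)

l=9, r=11, next write slot=2

[0,16] |-18|<=|23| out[16]=529 → r--
[0,15] |-18|<=|22| out[15]=484 → r--
[0,14] |-18|>|11| out[14]=324 → l++
[1,14] |-17|>|11| out[13]=289 → l++
[2,14] |-16|>|11| out[12]=256 → l++
[3,14] |-13|>|11| out[11]=169 → l++
[4,14] |-10|<=|11| out[10]=121 → r--
[4,13] |-10|<=|10| out[9]=100 → r--
[4,12] |-10|>|5| out[8]=100 → l++
[5,12] |-9|>|5| out[7]=81 → l++
[6,12] |-6|>|5| out[6]=36 → l++
[7,12] |-5|<=|5| out[5]=25 → r--
[7,11] |-5|>|-1| out[4]=25 → l++
[8,11] |-4|>|-1| out[3]=16 → l++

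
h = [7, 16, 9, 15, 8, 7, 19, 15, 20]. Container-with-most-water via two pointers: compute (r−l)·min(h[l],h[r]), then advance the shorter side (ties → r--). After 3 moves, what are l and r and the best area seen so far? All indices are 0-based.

l=3, r=8, best area=112

[0,8] min(7,20)*8=56 best=56 * → l++
[1,8] min(16,20)*7=112 best=112 * → l++
[2,8] min(9,20)*6=54 best=112 → l++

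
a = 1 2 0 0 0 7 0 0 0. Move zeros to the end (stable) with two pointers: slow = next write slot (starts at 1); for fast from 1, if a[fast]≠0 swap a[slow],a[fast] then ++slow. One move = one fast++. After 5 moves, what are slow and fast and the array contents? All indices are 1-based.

slow=1 fast=1: a[fast]=1≠0 swap→a[1]=1, slow++,fast++
slow=2 fast=2: a[fast]=2≠0 swap→a[2]=2, slow++,fast++
slow=3 fast=3: a[fast]=0, fast++
slow=3 fast=4: a[fast]=0, fast++
slow=3 fast=5: a[fast]=0, fast++

slow=3, fast=6, a=[1, 2, 0, 0, 0, 7, 0, 0, 0]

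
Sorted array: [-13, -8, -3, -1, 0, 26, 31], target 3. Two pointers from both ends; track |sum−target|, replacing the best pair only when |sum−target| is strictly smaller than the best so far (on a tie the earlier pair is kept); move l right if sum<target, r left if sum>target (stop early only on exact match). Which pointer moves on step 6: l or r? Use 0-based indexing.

l=0 r=6: -13+31=18 d=15 *, r--
l=0 r=5: -13+26=13 d=10 *, r--
l=0 r=4: -13+0=-13 d=16, l++
l=1 r=4: -8+0=-8 d=11, l++
l=2 r=4: -3+0=-3 d=6 *, l++
l=3 r=4: -1+0=-1 d=4 *, l++

l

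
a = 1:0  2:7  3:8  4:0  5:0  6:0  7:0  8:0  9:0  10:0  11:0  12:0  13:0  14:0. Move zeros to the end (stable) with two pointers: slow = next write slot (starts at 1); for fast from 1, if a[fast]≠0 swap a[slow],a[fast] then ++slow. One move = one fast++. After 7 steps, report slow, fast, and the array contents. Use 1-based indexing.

slow=3, fast=8, a=[7, 8, 0, 0, 0, 0, 0, 0, 0, 0, 0, 0, 0, 0]

slow=1 fast=1: a[fast]=0, fast++
slow=1 fast=2: a[fast]=7≠0 swap→a[1]=7, slow++,fast++
slow=2 fast=3: a[fast]=8≠0 swap→a[2]=8, slow++,fast++
slow=3 fast=4: a[fast]=0, fast++
slow=3 fast=5: a[fast]=0, fast++
slow=3 fast=6: a[fast]=0, fast++
slow=3 fast=7: a[fast]=0, fast++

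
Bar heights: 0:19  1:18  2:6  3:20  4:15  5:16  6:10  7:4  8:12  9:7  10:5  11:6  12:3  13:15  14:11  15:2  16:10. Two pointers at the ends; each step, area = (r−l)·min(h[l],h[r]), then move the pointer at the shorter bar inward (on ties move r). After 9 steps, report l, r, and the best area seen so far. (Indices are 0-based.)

l=0 r=16: min(19,10)*16=160 best=160 *, r--
l=0 r=15: min(19,2)*15=30 best=160, r--
l=0 r=14: min(19,11)*14=154 best=160, r--
l=0 r=13: min(19,15)*13=195 best=195 *, r--
l=0 r=12: min(19,3)*12=36 best=195, r--
l=0 r=11: min(19,6)*11=66 best=195, r--
l=0 r=10: min(19,5)*10=50 best=195, r--
l=0 r=9: min(19,7)*9=63 best=195, r--
l=0 r=8: min(19,12)*8=96 best=195, r--

l=0, r=7, best area=195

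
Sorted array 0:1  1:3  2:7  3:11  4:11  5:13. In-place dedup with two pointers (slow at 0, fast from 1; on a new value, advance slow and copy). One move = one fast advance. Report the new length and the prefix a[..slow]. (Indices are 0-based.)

slow=0 fast=1: a[fast]=3≠a[slow]=1 write a[1]=3, slow++,fast++
slow=1 fast=2: a[fast]=7≠a[slow]=3 write a[2]=7, slow++,fast++
slow=2 fast=3: a[fast]=11≠a[slow]=7 write a[3]=11, slow++,fast++
slow=3 fast=4: a[fast]=11=a[slow] dup, fast++
slow=3 fast=5: a[fast]=13≠a[slow]=11 write a[4]=13, slow++,fast++

length 5; prefix = [1, 3, 7, 11, 13]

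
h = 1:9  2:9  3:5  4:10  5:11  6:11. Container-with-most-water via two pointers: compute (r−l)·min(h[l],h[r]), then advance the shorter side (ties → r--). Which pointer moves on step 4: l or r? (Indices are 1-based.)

[1,6] min(9,11)*5=45 best=45 * → l++
[2,6] min(9,11)*4=36 best=45 → l++
[3,6] min(5,11)*3=15 best=45 → l++
[4,6] min(10,11)*2=20 best=45 → l++

l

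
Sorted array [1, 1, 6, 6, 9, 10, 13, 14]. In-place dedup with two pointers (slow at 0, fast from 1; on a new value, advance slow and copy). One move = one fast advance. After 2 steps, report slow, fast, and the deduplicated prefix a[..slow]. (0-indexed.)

slow=0 fast=1: a[fast]=1=a[slow] dup, fast++
slow=0 fast=2: a[fast]=6≠a[slow]=1 write a[1]=6, slow++,fast++

slow=1, fast=3, prefix=[1, 6]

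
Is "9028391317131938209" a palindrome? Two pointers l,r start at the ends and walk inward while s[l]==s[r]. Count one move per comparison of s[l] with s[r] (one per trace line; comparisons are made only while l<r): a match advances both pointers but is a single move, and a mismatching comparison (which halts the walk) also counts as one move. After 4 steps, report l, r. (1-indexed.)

[1,19] '9'=='9' → l++,r--
[2,18] '0'=='0' → l++,r--
[3,17] '2'=='2' → l++,r--
[4,16] '8'=='8' → l++,r--

l=5, r=15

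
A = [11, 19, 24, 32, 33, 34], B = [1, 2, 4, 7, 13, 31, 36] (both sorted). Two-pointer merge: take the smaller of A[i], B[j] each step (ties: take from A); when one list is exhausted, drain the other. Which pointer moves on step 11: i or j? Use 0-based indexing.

i

[i=0,j=0] A[i]=11>B[j]=1 take 1 → j++
[i=0,j=1] A[i]=11>B[j]=2 take 2 → j++
[i=0,j=2] A[i]=11>B[j]=4 take 4 → j++
[i=0,j=3] A[i]=11>B[j]=7 take 7 → j++
[i=0,j=4] A[i]=11<=B[j]=13 take 11 → i++
[i=1,j=4] A[i]=19>B[j]=13 take 13 → j++
[i=1,j=5] A[i]=19<=B[j]=31 take 19 → i++
[i=2,j=5] A[i]=24<=B[j]=31 take 24 → i++
[i=3,j=5] A[i]=32>B[j]=31 take 31 → j++
[i=3,j=6] A[i]=32<=B[j]=36 take 32 → i++
[i=4,j=6] A[i]=33<=B[j]=36 take 33 → i++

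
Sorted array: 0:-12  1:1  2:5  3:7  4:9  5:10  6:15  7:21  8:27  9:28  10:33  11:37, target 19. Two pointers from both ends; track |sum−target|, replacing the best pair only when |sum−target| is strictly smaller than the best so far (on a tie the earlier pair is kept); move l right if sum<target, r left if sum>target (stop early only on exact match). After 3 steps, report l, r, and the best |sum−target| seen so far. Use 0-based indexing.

l=1, r=9, best |Δ|=2

[0,11] -12+37=25 d=6 * → r--
[0,10] -12+33=21 d=2 * → r--
[0,9] -12+28=16 d=3 → l++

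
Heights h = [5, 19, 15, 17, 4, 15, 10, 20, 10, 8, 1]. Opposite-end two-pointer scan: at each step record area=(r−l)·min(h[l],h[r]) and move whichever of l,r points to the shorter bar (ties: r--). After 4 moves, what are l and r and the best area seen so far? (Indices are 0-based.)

l=1, r=7, best area=70

l=0 r=10: min(5,1)*10=10 best=10 *, r--
l=0 r=9: min(5,8)*9=45 best=45 *, l++
l=1 r=9: min(19,8)*8=64 best=64 *, r--
l=1 r=8: min(19,10)*7=70 best=70 *, r--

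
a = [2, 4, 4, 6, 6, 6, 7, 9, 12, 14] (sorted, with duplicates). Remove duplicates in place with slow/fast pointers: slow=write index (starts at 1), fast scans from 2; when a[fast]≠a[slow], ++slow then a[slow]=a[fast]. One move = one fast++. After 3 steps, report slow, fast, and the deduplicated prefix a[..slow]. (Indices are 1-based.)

slow=3, fast=5, prefix=[2, 4, 6]

slow=1 fast=2: a[fast]=4≠a[slow]=2 write a[2]=4, slow++,fast++
slow=2 fast=3: a[fast]=4=a[slow] dup, fast++
slow=2 fast=4: a[fast]=6≠a[slow]=4 write a[3]=6, slow++,fast++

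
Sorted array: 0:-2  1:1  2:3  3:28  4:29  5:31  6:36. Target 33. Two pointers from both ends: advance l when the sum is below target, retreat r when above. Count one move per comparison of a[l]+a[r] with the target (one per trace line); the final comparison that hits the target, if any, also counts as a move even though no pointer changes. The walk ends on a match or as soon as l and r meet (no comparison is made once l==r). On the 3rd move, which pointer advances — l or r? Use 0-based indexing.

l=0 r=6: -2+36=34 >33, r--
l=0 r=5: -2+31=29 <33, l++
l=1 r=5: 1+31=32 <33, l++

l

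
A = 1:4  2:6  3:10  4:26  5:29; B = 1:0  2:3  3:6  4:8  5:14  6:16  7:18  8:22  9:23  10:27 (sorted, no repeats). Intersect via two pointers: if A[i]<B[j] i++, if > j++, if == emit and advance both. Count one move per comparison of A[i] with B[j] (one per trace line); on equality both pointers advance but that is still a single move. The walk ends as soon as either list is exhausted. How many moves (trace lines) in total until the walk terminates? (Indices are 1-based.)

[i=1,j=1] 4>0 → j++
[i=1,j=2] 4>3 → j++
[i=1,j=3] 4<6 → i++
[i=2,j=3] 6==6 emit → i++,j++
[i=3,j=4] 10>8 → j++
[i=3,j=5] 10<14 → i++
[i=4,j=5] 26>14 → j++
[i=4,j=6] 26>16 → j++
[i=4,j=7] 26>18 → j++
[i=4,j=8] 26>22 → j++
[i=4,j=9] 26>23 → j++
[i=4,j=10] 26<27 → i++
[i=5,j=10] 29>27 → j++

13 moves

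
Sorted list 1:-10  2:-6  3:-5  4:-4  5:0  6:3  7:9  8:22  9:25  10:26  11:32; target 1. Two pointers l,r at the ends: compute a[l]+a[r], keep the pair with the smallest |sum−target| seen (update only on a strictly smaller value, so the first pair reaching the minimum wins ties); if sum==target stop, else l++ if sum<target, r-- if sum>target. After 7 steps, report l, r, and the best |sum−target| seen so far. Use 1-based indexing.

l=3, r=6, best |Δ|=2

[1,11] -10+32=22 d=21 * → r--
[1,10] -10+26=16 d=15 * → r--
[1,9] -10+25=15 d=14 * → r--
[1,8] -10+22=12 d=11 * → r--
[1,7] -10+9=-1 d=2 * → l++
[2,7] -6+9=3 d=2 → r--
[2,6] -6+3=-3 d=4 → l++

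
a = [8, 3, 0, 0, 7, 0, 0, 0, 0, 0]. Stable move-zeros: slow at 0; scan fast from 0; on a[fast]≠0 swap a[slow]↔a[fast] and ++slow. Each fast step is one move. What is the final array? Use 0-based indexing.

[8, 3, 7, 0, 0, 0, 0, 0, 0, 0]

slow=0 fast=0: a[fast]=8≠0 swap→a[0]=8, slow++,fast++
slow=1 fast=1: a[fast]=3≠0 swap→a[1]=3, slow++,fast++
slow=2 fast=2: a[fast]=0, fast++
slow=2 fast=3: a[fast]=0, fast++
slow=2 fast=4: a[fast]=7≠0 swap→a[2]=7, slow++,fast++
slow=3 fast=5: a[fast]=0, fast++
slow=3 fast=6: a[fast]=0, fast++
slow=3 fast=7: a[fast]=0, fast++
slow=3 fast=8: a[fast]=0, fast++
slow=3 fast=9: a[fast]=0, fast++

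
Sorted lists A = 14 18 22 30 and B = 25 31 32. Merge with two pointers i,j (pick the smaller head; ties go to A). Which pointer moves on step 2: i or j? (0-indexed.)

i

i=0 j=0: A[i]=14<=B[j]=25 take 14, i++
i=1 j=0: A[i]=18<=B[j]=25 take 18, i++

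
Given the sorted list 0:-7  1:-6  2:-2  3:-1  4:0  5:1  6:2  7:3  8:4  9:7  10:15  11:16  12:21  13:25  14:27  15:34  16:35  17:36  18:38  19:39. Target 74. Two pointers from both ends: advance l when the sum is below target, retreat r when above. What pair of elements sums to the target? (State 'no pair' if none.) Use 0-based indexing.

[0,19] -7+39=32 <74 → l++
[1,19] -6+39=33 <74 → l++
[2,19] -2+39=37 <74 → l++
[3,19] -1+39=38 <74 → l++
[4,19] 0+39=39 <74 → l++
[5,19] 1+39=40 <74 → l++
[6,19] 2+39=41 <74 → l++
[7,19] 3+39=42 <74 → l++
[8,19] 4+39=43 <74 → l++
[9,19] 7+39=46 <74 → l++
[10,19] 15+39=54 <74 → l++
[11,19] 16+39=55 <74 → l++
[12,19] 21+39=60 <74 → l++
[13,19] 25+39=64 <74 → l++
[14,19] 27+39=66 <74 → l++
[15,19] 34+39=73 <74 → l++
[16,19] 35+39=74 → found

(35, 39)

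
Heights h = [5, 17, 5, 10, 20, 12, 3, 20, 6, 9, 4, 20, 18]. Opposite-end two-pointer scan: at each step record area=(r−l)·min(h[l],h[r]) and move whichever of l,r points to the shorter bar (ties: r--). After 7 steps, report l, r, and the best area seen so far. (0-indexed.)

[0,12] min(5,18)*12=60 best=60 * → l++
[1,12] min(17,18)*11=187 best=187 * → l++
[2,12] min(5,18)*10=50 best=187 → l++
[3,12] min(10,18)*9=90 best=187 → l++
[4,12] min(20,18)*8=144 best=187 → r--
[4,11] min(20,20)*7=140 best=187 → r--
[4,10] min(20,4)*6=24 best=187 → r--

l=4, r=9, best area=187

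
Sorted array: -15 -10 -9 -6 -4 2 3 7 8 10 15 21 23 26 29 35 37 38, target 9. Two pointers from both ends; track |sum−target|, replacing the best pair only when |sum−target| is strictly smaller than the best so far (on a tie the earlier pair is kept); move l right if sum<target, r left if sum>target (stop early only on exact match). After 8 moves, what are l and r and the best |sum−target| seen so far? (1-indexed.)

l=1 r=18: -15+38=23 d=14 *, r--
l=1 r=17: -15+37=22 d=13 *, r--
l=1 r=16: -15+35=20 d=11 *, r--
l=1 r=15: -15+29=14 d=5 *, r--
l=1 r=14: -15+26=11 d=2 *, r--
l=1 r=13: -15+23=8 d=1 *, l++
l=2 r=13: -10+23=13 d=4, r--
l=2 r=12: -10+21=11 d=2, r--

l=2, r=11, best |Δ|=1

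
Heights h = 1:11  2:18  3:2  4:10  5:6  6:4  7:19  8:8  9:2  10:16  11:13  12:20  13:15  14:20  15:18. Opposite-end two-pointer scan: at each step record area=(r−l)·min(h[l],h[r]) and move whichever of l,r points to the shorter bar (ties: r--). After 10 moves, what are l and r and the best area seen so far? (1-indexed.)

l=10, r=14, best area=234

l=1 r=15: min(11,18)*14=154 best=154 *, l++
l=2 r=15: min(18,18)*13=234 best=234 *, r--
l=2 r=14: min(18,20)*12=216 best=234, l++
l=3 r=14: min(2,20)*11=22 best=234, l++
l=4 r=14: min(10,20)*10=100 best=234, l++
l=5 r=14: min(6,20)*9=54 best=234, l++
l=6 r=14: min(4,20)*8=32 best=234, l++
l=7 r=14: min(19,20)*7=133 best=234, l++
l=8 r=14: min(8,20)*6=48 best=234, l++
l=9 r=14: min(2,20)*5=10 best=234, l++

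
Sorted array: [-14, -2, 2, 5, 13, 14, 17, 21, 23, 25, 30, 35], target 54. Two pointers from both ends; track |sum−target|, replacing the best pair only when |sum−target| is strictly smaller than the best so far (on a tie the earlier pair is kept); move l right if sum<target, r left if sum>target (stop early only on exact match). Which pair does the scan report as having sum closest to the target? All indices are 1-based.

pair (23, 30) with sum 53 (|Δ|=1)

l=1 r=12: -14+35=21 d=33 *, l++
l=2 r=12: -2+35=33 d=21 *, l++
l=3 r=12: 2+35=37 d=17 *, l++
l=4 r=12: 5+35=40 d=14 *, l++
l=5 r=12: 13+35=48 d=6 *, l++
l=6 r=12: 14+35=49 d=5 *, l++
l=7 r=12: 17+35=52 d=2 *, l++
l=8 r=12: 21+35=56 d=2, r--
l=8 r=11: 21+30=51 d=3, l++
l=9 r=11: 23+30=53 d=1 *, l++
l=10 r=11: 25+30=55 d=1, r--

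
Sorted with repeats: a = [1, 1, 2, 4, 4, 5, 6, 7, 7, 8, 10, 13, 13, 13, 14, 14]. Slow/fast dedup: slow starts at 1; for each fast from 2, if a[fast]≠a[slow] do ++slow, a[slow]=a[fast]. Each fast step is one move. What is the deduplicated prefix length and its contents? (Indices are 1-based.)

(s=1,f=2) a[fast]=1=a[slow] dup → fast++
(s=1,f=3) a[fast]=2≠a[slow]=1 write a[2]=2 → slow++,fast++
(s=2,f=4) a[fast]=4≠a[slow]=2 write a[3]=4 → slow++,fast++
(s=3,f=5) a[fast]=4=a[slow] dup → fast++
(s=3,f=6) a[fast]=5≠a[slow]=4 write a[4]=5 → slow++,fast++
(s=4,f=7) a[fast]=6≠a[slow]=5 write a[5]=6 → slow++,fast++
(s=5,f=8) a[fast]=7≠a[slow]=6 write a[6]=7 → slow++,fast++
(s=6,f=9) a[fast]=7=a[slow] dup → fast++
(s=6,f=10) a[fast]=8≠a[slow]=7 write a[7]=8 → slow++,fast++
(s=7,f=11) a[fast]=10≠a[slow]=8 write a[8]=10 → slow++,fast++
(s=8,f=12) a[fast]=13≠a[slow]=10 write a[9]=13 → slow++,fast++
(s=9,f=13) a[fast]=13=a[slow] dup → fast++
(s=9,f=14) a[fast]=13=a[slow] dup → fast++
(s=9,f=15) a[fast]=14≠a[slow]=13 write a[10]=14 → slow++,fast++
(s=10,f=16) a[fast]=14=a[slow] dup → fast++

length 10; prefix = [1, 2, 4, 5, 6, 7, 8, 10, 13, 14]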